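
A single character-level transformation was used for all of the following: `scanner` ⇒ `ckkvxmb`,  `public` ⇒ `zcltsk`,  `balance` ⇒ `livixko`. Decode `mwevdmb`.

counter

It's a Vigenère-style cipher with numeric key [10,8]: position i shifts by key[i mod 2].
Undoing it on mwevdmb: m−10=c, w−8=o, e−10=u, v−8=n, d−10=t, m−8=e, b−10=r.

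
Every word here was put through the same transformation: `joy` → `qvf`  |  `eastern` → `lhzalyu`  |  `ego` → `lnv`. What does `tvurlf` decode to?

monkey

It's a constant shift of +7 (ROT7).
Decoding tvurlf: t−7=m, v−7=o, u−7=n, r−7=k, l−7=e, f−7=y.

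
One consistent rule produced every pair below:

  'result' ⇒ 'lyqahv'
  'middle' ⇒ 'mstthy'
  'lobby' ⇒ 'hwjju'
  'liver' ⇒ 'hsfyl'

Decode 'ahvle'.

ultra

r(17)→l(11) and e(4)→y(24) fit y≡5x+4 (mod 26); the inverse of 5 mod 26 is 21. This is an affine cipher: with a=0,…,z=25, each position x becomes (5x+4) mod 26.
Reversing it on ahvle: a(0)→21·(0−4)≡20=u; h(7)→21·(7−4)≡11=l; v(21)→21·(21−4)≡19=t; l(11)→21·(11−4)≡17=r; e(4)→21·(4−4)≡0=a (all mod 26).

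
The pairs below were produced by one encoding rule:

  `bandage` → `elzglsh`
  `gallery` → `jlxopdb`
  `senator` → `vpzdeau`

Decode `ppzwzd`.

mentor

Shifts by position in bandage: pos 0: b→e (+3), pos 1: a→l (+11), pos 2: n→z (+12), pos 3: d→g (+3), pos 4: a→l (+11), pos 5: g→s (+12) — repeating every 3. A repeating key of period 3 is used — shifts +3, +11, +12 over and over.
Undoing it on ppzwzd: p−3=m, p−11=e, z−12=n, w−3=t, z−11=o, d−12=r.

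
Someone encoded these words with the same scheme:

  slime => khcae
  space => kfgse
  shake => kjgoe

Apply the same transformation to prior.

frcmr

Treating letters as 0–25, the rule is x ↦ 19x + 6 (mod 26).
Applying it to prior: p(15)→19·15+6≡5=f; r(17)→19·17+6≡17=r; i(8)→19·8+6≡2=c; o(14)→19·14+6≡12=m; r(17)→19·17+6≡17=r (all mod 26).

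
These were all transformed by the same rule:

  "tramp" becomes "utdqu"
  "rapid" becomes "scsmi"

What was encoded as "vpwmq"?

until

In tramp: t→u is +1, r→t is +2, a→d is +3, m→q is +4 — the shift increases by 1 each position. Each letter shifts forward by (position + 1), i.e. 1, 2, 3, … — the shift grows by one for each successive letter.
Undoing it on vpwmq: v−1=u, p−2=n, w−3=t, m−4=i, q−5=l.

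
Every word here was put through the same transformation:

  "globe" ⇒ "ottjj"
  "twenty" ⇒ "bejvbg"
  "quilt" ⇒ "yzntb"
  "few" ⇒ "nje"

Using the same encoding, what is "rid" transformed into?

znl

The shift depends on letter class: consonant g→o is +8, but vowel o→t is +5. Vowels shift forward by 5 and consonants shift forward by 8.
On rid: r(cons)+8=z, i(vowel)+5=n, d(cons)+8=l.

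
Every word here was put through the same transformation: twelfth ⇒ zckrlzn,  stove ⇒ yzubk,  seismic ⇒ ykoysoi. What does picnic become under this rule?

voitoi

Compare letters: t→z is +6, w→c is +6, e→k is +6 — a constant shift. It's a constant shift of +6 (ROT6).
Applying it to picnic: p+6=v, i+6=o, c+6=i, n+6=t, i+6=o, c+6=i.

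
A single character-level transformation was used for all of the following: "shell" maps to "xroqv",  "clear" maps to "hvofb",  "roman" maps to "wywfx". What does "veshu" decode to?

quick

Shifts by position in shell: pos 0: s→x (+5), pos 1: h→r (+10), pos 2: e→o (+10), pos 3: l→q (+5), pos 4: l→v (+10) — repeating every 3. A repeating key of period 3 is used — shifts +5, +10, +10 over and over.
Decoding veshu: v−5=q, e−10=u, s−10=i, h−5=c, u−10=k.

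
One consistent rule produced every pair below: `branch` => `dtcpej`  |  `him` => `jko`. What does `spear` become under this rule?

This is a Caesar cipher with shift 2.
On spear: s+2=u, p+2=r, e+2=g, a+2=c, r+2=t.

urgct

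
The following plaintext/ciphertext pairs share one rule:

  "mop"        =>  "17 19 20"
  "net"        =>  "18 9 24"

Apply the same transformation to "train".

The number is (letter's place in the alphabet, a=1) + 4.
On train: t=20→24, r=18→22, a=1→5, i=9→13, n=14→18.

24 22 5 13 18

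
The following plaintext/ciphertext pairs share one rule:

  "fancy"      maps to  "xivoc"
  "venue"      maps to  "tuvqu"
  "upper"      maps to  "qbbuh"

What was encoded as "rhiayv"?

dragon

f(5)→x(23) and a(0)→i(8) fit y≡3x+8 (mod 26); the inverse of 3 mod 26 is 9. This is an affine cipher: with a=0,…,z=25, each position x becomes (3x+8) mod 26.
Undoing it on rhiayv: r(17)→9·(17−8)≡3=d; h(7)→9·(7−8)≡17=r; i(8)→9·(8−8)≡0=a; a(0)→9·(0−8)≡6=g; y(24)→9·(24−8)≡14=o; v(21)→9·(21−8)≡13=n (all mod 26).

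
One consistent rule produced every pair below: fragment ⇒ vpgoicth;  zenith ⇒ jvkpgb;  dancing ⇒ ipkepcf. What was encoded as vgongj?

helmet

The word is reversed, then every letter is shifted forward by 2.
Undoing it on vgongj: shift back: v−2=t, g−2=e, o−2=m, n−2=l, g−2=e, j−2=h → temleh; then reverse → helmet.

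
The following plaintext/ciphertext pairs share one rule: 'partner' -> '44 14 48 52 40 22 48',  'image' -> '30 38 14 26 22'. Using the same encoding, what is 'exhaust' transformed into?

22 60 28 14 54 50 52

p(#16)→44 and a(#1)→14: differences scale by 2, so n = 2·pos + 12. The formula is n = 2×(alphabet index, a=1) + 12.
On exhaust: e=5→22, x=24→60, h=8→28, a=1→14, u=21→54, s=19→50, t=20→52.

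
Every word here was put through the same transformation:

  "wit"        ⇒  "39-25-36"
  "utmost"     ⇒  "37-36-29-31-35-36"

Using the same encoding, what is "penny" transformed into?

32-21-30-30-41

w is letter #23 and maps to 39: an offset of 16. The number is (letter's place in the alphabet, a=1) + 16.
On penny: p=16→32, e=5→21, n=14→30, n=14→30, y=25→41.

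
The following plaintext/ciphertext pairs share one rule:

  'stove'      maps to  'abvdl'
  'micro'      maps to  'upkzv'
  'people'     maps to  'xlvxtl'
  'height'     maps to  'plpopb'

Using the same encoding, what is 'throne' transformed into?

The shift depends on letter class: consonant s→a is +8, but vowel o→v is +7. Vowels shift forward by 7 and consonants shift forward by 8.
For throne: t(cons)+8=b, h(cons)+8=p, r(cons)+8=z, o(vowel)+7=v, n(cons)+8=v, e(vowel)+7=l.

bpzvvl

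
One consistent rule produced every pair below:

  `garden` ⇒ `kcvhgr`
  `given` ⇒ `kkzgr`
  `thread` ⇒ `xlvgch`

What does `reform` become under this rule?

Vowels shift forward by 2 and consonants shift forward by 4.
On reform: r(cons)+4=v, e(vowel)+2=g, f(cons)+4=j, o(vowel)+2=q, r(cons)+4=v, m(cons)+4=q.

vgjqvq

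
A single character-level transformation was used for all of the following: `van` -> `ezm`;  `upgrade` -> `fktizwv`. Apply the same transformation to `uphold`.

fkslow

Each pair mirrors across the alphabet (v↔e, a↔z, n↔m): positions sum to 25. Letters are reflected about the middle of the alphabet (position → 25−position): Atbash.
On uphold: u↔f, p↔k, h↔s, o↔l, l↔o, d↔w.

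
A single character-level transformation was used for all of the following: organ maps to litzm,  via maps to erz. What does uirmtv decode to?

fringe

Letters are reflected about the middle of the alphabet (position → 25−position): Atbash.
Decoding uirmtv: u↔f, i↔r, r↔i, m↔n, t↔g, v↔e.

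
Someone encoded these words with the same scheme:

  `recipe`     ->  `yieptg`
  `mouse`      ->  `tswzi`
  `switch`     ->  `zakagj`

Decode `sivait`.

It's a Vigenère-style cipher with numeric key [7,4,2]: position i shifts by key[i mod 3].
Reversing it on sivait: s−7=l, i−4=e, v−2=t, a−7=t, i−4=e, t−2=r.

letter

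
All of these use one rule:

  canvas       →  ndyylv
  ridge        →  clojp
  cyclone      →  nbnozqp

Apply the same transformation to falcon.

It's a Vigenère-style cipher with numeric key [11,3]: position i shifts by key[i mod 2].
Applying it to falcon: f+11=q, a+3=d, l+11=w, c+3=f, o+11=z, n+3=q.

qdwfzq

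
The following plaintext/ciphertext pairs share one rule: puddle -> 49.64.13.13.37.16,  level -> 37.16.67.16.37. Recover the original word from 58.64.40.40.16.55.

summer

p(#16)→49 and u(#21)→64: differences scale by 3, so n = 3·pos + 1. The formula is n = 3×(alphabet index, a=1) + 1.
Reversing it on 58.64.40.40.16.55: 58→(58−1)÷3=19=s, 64→(64−1)÷3=21=u, 40→(40−1)÷3=13=m, 40→(40−1)÷3=13=m, 16→(16−1)÷3=5=e, 55→(55−1)÷3=18=r.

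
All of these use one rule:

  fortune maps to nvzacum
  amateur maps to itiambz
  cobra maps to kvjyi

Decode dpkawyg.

victory

The shifts repeat in a cycle of length 2: positions 0,1,… shift by +8, +7, then the pattern repeats.
Decoding dpkawyg: d−8=v, p−7=i, k−8=c, a−7=t, w−8=o, y−7=r, g−8=y.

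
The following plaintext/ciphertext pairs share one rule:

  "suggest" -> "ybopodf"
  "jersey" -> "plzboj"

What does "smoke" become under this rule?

Each letter shifts forward by (position + 6), i.e. 6, 7, 8, … — the shift grows by one for each successive letter.
For smoke: s+6=y, m+7=t, o+8=w, k+9=t, e+10=o.

ytwto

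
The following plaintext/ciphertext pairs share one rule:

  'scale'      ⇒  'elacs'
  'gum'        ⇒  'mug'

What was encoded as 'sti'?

It's just the letters in reverse order.
Reversing it on sti: then reverse → its.

its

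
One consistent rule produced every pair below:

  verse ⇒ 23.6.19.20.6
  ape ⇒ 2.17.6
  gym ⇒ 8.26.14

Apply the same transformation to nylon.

15.26.13.16.15

v is letter #22 and maps to 23: an offset of 1. Letters become their 1-based position plus 1 (so a→2, b→3, …).
On nylon: n=14→15, y=25→26, l=12→13, o=15→16, n=14→15.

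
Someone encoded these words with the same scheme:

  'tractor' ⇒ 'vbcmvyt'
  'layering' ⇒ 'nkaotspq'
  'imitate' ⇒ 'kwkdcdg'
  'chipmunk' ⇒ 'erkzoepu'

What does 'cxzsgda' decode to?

anxiety

Shifts by position in tractor: pos 0: t→v (+2), pos 1: r→b (+10), pos 2: a→c (+2), pos 3: c→m (+10) — repeating every 2. A repeating key of period 2 is used — shifts +2, +10 over and over.
Decoding cxzsgda: c−2=a, x−10=n, z−2=x, s−10=i, g−2=e, d−10=t, a−2=y.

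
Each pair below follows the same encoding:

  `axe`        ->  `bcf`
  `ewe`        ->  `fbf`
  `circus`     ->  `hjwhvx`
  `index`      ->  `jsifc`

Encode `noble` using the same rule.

The shift depends on letter class: consonant x→c is +5, but vowel a→b is +1. The rule splits by letter class: vowels +1, consonants +5.
Applying it to noble: n(cons)+5=s, o(vowel)+1=p, b(cons)+5=g, l(cons)+5=q, e(vowel)+1=f.

spgqf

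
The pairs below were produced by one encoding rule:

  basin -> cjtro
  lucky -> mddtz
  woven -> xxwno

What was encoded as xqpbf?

A repeating key of period 2 is used — shifts +1, +9 over and over.
Decoding xqpbf: x−1=w, q−9=h, p−1=o, b−9=s, f−1=e.

whose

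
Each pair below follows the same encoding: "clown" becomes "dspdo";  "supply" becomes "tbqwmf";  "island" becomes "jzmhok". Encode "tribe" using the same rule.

Shifts by position in clown: pos 0: c→d (+1), pos 1: l→s (+7), pos 2: o→p (+1), pos 3: w→d (+7) — repeating every 2. A repeating key of period 2 is used — shifts +1, +7 over and over.
Applying it to tribe: t+1=u, r+7=y, i+1=j, b+7=i, e+1=f.

uyjif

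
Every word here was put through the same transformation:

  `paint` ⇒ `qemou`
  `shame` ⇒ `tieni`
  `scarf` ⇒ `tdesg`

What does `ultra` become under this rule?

ymuse

The shift depends on letter class: consonant p→q is +1, but vowel a→e is +4. Vowels shift forward by 4 and consonants shift forward by 1.
For ultra: u(vowel)+4=y, l(cons)+1=m, t(cons)+1=u, r(cons)+1=s, a(vowel)+4=e.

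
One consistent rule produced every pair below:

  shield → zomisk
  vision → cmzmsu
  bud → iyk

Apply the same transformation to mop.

tsw

The shift depends on letter class: consonant s→z is +7, but vowel i→m is +4. Vowels shift forward by 4 and consonants shift forward by 7.
Applying it to mop: m(cons)+7=t, o(vowel)+4=s, p(cons)+7=w.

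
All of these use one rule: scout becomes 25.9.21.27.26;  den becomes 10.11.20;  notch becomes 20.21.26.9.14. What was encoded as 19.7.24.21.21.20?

Each letter is replaced by its alphabet position (a=1..z=26) + 6.
Reversing it on 19.7.24.21.21.20: 19→(19−6)÷1=13=m, 7→(7−6)÷1=1=a, 24→(24−6)÷1=18=r, 21→(21−6)÷1=15=o, 21→(21−6)÷1=15=o, 20→(20−6)÷1=14=n.

maroon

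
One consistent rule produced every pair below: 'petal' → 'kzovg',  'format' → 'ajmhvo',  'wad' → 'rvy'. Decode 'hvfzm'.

maker

Compare letters: p→k is +21, e→z is +21, t→o is +21 — a constant shift. Each letter is shifted forward by 21 in the alphabet (a Caesar shift of +21).
Undoing it on hvfzm: h−21=m, v−21=a, f−21=k, z−21=e, m−21=r.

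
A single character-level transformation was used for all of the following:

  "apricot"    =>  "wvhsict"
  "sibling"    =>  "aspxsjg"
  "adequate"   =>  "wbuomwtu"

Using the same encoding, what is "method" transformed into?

qutzcb

a(0)→w(22) and p(15)→v(21) fit y≡19x+22 (mod 26); the inverse of 19 mod 26 is 11. This is an affine cipher: with a=0,…,z=25, each position x becomes (19x+22) mod 26.
Applying it to method: m(12)→19·12+22≡16=q; e(4)→19·4+22≡20=u; t(19)→19·19+22≡19=t; h(7)→19·7+22≡25=z; o(14)→19·14+22≡2=c; d(3)→19·3+22≡1=b (all mod 26).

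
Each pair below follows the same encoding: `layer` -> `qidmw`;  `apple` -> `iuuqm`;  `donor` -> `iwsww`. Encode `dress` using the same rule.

Two shifts are in play — +8 for a/e/i/o/u, +5 for every other letter.
For dress: d(cons)+5=i, r(cons)+5=w, e(vowel)+8=m, s(cons)+5=x, s(cons)+5=x.

iwmxx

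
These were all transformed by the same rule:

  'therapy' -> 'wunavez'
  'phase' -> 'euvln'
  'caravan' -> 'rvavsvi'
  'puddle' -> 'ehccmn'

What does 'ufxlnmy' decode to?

himself

Each letter's alphabet position (a=0..z=25) is mapped through 11·x+21 mod 26 — an affine cipher.
Undoing it on ufxlnmy: u(20)→19·(20−21)≡7=h; f(5)→19·(5−21)≡8=i; x(23)→19·(23−21)≡12=m; l(11)→19·(11−21)≡18=s; n(13)→19·(13−21)≡4=e; m(12)→19·(12−21)≡11=l; y(24)→19·(24−21)≡5=f (all mod 26).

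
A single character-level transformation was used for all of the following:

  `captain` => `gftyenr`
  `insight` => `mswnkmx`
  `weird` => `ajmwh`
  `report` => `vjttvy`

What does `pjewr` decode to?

A repeating key of period 2 is used — shifts +4, +5 over and over.
Decoding pjewr: p−4=l, j−5=e, e−4=a, w−5=r, r−4=n.

learn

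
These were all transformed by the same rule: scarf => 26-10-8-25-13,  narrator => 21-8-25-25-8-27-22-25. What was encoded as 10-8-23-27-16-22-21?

caption

s is letter #19 and maps to 26: an offset of 7. The number is (letter's place in the alphabet, a=1) + 7.
Decoding 10-8-23-27-16-22-21: 10→(10−7)÷1=3=c, 8→(8−7)÷1=1=a, 23→(23−7)÷1=16=p, 27→(27−7)÷1=20=t, 16→(16−7)÷1=9=i, 22→(22−7)÷1=15=o, 21→(21−7)÷1=14=n.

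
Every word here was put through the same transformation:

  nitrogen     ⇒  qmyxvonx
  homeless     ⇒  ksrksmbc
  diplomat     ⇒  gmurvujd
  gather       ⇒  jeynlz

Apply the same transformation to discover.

In nitrogen: n→q is +3, i→m is +4, t→y is +5, r→x is +6 — the shift increases by 1 each position. The shift increases by 1 at each position, starting from +3: 3, 4, 5, ….
For discover: d+3=g, i+4=m, s+5=x, c+6=i, o+7=v, v+8=d, e+9=n, r+10=b.

gmxivdnb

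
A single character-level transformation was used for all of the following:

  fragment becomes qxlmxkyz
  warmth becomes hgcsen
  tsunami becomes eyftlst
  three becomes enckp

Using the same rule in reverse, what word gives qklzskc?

feather

Shifts by position in fragment: pos 0: f→q (+11), pos 1: r→x (+6), pos 2: a→l (+11), pos 3: g→m (+6) — repeating every 2. A repeating key of period 2 is used — shifts +11, +6 over and over.
Decoding qklzskc: q−11=f, k−6=e, l−11=a, z−6=t, s−11=h, k−6=e, c−11=r.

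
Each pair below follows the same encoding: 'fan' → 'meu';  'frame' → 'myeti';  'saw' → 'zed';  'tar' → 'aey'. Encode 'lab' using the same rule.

The shift depends on letter class: consonant f→m is +7, but vowel a→e is +4. Two shifts are in play — +4 for a/e/i/o/u, +7 for every other letter.
On lab: l(cons)+7=s, a(vowel)+4=e, b(cons)+7=i.

sei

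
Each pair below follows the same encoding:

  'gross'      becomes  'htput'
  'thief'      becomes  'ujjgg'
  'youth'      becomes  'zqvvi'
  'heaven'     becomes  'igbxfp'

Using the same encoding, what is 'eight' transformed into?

Shifts by position in gross: pos 0: g→h (+1), pos 1: r→t (+2), pos 2: o→p (+1), pos 3: s→u (+2) — repeating every 2. A repeating key of period 2 is used — shifts +1, +2 over and over.
For eight: e+1=f, i+2=k, g+1=h, h+2=j, t+1=u.

fkhju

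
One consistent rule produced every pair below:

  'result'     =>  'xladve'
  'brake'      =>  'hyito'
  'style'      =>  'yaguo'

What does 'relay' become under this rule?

In result: r→x is +6, e→l is +7, s→a is +8, u→d is +9 — the shift increases by 1 each position. Each letter shifts forward by (position + 6), i.e. 6, 7, 8, … — the shift grows by one for each successive letter.
For relay: r+6=x, e+7=l, l+8=t, a+9=j, y+10=i.

xltji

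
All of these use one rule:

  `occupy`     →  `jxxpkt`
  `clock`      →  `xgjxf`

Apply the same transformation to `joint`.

ejdio

Compare letters: o→j is +21, c→x is +21, c→x is +21 — a constant shift. It's a constant shift of +21 (ROT21).
Applying it to joint: j+21=e, o+21=j, i+21=d, n+21=i, t+21=o.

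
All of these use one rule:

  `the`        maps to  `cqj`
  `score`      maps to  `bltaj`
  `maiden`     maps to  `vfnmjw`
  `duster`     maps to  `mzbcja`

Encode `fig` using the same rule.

The rule splits by letter class: vowels +5, consonants +9.
On fig: f(cons)+9=o, i(vowel)+5=n, g(cons)+9=p.

onp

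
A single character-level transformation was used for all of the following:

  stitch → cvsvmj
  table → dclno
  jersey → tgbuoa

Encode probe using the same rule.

A repeating key of period 2 is used — shifts +10, +2 over and over.
Applying it to probe: p+10=z, r+2=t, o+10=y, b+2=d, e+10=o.

ztydo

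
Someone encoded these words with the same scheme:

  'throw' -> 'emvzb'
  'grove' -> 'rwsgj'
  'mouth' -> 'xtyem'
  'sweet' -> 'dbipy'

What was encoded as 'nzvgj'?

Shifts by position in throw: pos 0: t→e (+11), pos 1: h→m (+5), pos 2: r→v (+4), pos 3: o→z (+11), pos 4: w→b (+5) — repeating every 3. It's a Vigenère-style cipher with numeric key [11,5,4]: position i shifts by key[i mod 3].
Decoding nzvgj: n−11=c, z−5=u, v−4=r, g−11=v, j−5=e.

curve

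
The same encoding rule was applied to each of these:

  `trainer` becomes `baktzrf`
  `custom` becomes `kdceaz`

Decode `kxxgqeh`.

In trainer: t→b is +8, r→a is +9, a→k is +10, i→t is +11 — the shift increases by 1 each position. Letter i (0-indexed) is shifted by i+8, so successive shifts are 8, 9, 10, ….
Reversing it on kxxgqeh: k−8=c, x−9=o, x−10=n, g−11=v, q−12=e, e−13=r, h−14=t.

convert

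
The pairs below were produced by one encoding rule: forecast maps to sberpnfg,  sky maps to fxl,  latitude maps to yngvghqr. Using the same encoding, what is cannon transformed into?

Compare letters: f→s is +13, o→b is +13, r→e is +13 — a constant shift. Each letter is shifted forward by 13 in the alphabet (a Caesar shift of +13).
For cannon: c+13=p, a+13=n, n+13=a, n+13=a, o+13=b, n+13=a.

pnaaba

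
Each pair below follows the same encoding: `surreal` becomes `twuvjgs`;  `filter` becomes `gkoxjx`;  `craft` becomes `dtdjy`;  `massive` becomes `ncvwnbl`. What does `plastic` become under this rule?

In surreal: s→t is +1, u→w is +2, r→u is +3, r→v is +4 — the shift increases by 1 each position. Letter i (0-indexed) is shifted by i+1, so successive shifts are 1, 2, 3, ….
Applying it to plastic: p+1=q, l+2=n, a+3=d, s+4=w, t+5=y, i+6=o, c+7=j.

qndwyoj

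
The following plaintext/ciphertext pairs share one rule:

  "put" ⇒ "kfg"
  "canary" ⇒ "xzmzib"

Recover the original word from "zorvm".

alien

Each pair mirrors across the alphabet (p↔k, u↔f, t↔g): positions sum to 25. Letters are reflected about the middle of the alphabet (position → 25−position): Atbash.
Reversing it on zorvm: z↔a, o↔l, r↔i, v↔e, m↔n.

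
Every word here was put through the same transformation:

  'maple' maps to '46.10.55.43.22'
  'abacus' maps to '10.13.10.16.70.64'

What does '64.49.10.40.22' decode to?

snake

With a=1..z=26, the number is 3·pos + 7.
Undoing it on 64.49.10.40.22: 64→(64−7)÷3=19=s, 49→(49−7)÷3=14=n, 10→(10−7)÷3=1=a, 40→(40−7)÷3=11=k, 22→(22−7)÷3=5=e.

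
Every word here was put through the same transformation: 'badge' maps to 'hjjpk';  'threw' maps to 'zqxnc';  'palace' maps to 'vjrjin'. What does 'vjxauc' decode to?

parrot

Shifts by position in badge: pos 0: b→h (+6), pos 1: a→j (+9), pos 2: d→j (+6), pos 3: g→p (+9) — repeating every 2. It's a Vigenère-style cipher with numeric key [6,9]: position i shifts by key[i mod 2].
Undoing it on vjxauc: v−6=p, j−9=a, x−6=r, a−9=r, u−6=o, c−9=t.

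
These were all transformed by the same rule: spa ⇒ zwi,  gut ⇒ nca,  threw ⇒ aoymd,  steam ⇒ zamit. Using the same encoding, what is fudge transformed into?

mcknm

The shift depends on letter class: consonant s→z is +7, but vowel a→i is +8. Vowels shift forward by 8 and consonants shift forward by 7.
For fudge: f(cons)+7=m, u(vowel)+8=c, d(cons)+7=k, g(cons)+7=n, e(vowel)+8=m.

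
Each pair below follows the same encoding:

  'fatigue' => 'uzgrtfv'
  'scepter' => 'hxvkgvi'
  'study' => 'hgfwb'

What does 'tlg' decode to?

Each pair mirrors across the alphabet (f↔u, a↔z, t↔g): positions sum to 25. Letters are reflected about the middle of the alphabet (position → 25−position): Atbash.
Decoding tlg: t↔g, l↔o, g↔t.

got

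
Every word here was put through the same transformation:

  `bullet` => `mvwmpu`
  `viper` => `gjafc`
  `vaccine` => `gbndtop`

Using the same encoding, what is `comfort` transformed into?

npxgzse

A repeating key of period 2 is used — shifts +11, +1 over and over.
On comfort: c+11=n, o+1=p, m+11=x, f+1=g, o+11=z, r+1=s, t+11=e.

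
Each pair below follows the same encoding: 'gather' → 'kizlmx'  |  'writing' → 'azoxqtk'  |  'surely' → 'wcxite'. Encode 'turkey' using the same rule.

A repeating key of period 3 is used — shifts +4, +8, +6 over and over.
On turkey: t+4=x, u+8=c, r+6=x, k+4=o, e+8=m, y+6=e.

xcxome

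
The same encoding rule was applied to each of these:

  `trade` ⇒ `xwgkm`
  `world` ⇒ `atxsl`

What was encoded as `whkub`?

scent

In trade: t→x is +4, r→w is +5, a→g is +6, d→k is +7 — the shift increases by 1 each position. Each letter shifts forward by (position + 4), i.e. 4, 5, 6, … — the shift grows by one for each successive letter.
Reversing it on whkub: w−4=s, h−5=c, k−6=e, u−7=n, b−8=t.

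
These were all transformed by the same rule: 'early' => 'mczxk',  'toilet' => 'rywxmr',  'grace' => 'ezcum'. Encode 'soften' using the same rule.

iyvrmp

Each letter's alphabet position (a=0..z=25) is mapped through 9·x+2 mod 26 — an affine cipher.
On soften: s(18)→9·18+2≡8=i; o(14)→9·14+2≡24=y; f(5)→9·5+2≡21=v; t(19)→9·19+2≡17=r; e(4)→9·4+2≡12=m; n(13)→9·13+2≡15=p (all mod 26).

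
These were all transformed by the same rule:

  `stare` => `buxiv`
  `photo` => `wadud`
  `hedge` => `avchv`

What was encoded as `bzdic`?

Treating letters as 0–25, the rule is x ↦ 19x + 23 (mod 26).
Decoding bzdic: b(1)→11·(1−23)≡18=s; z(25)→11·(25−23)≡22=w; d(3)→11·(3−23)≡14=o; i(8)→11·(8−23)≡17=r; c(2)→11·(2−23)≡3=d (all mod 26).

sword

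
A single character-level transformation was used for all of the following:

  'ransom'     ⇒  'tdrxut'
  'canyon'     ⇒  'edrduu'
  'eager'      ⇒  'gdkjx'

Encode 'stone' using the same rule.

uwssk

In ransom: r→t is +2, a→d is +3, n→r is +4, s→x is +5 — the shift increases by 1 each position. Letter i (0-indexed) is shifted by i+2, so successive shifts are 2, 3, 4, ….
On stone: s+2=u, t+3=w, o+4=s, n+5=s, e+6=k.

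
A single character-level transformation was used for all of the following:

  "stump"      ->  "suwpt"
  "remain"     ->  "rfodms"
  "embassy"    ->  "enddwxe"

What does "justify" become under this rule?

jvuwmke

In stump: s→s is +0, t→u is +1, u→w is +2, m→p is +3 — the shift increases by 1 each position. Each letter shifts forward by its position index (0, 1, 2, …) — the shift grows by one for each successive letter.
For justify: j+0=j, u+1=v, s+2=u, t+3=w, i+4=m, f+5=k, y+6=e.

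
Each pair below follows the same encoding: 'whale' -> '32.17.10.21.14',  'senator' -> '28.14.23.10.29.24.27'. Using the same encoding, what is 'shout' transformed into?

Each letter is replaced by its alphabet position (a=1..z=26) + 9.
On shout: s=19→28, h=8→17, o=15→24, u=21→30, t=20→29.

28.17.24.30.29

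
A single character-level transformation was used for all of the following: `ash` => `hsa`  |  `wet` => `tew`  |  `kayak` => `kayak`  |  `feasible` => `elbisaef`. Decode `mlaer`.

The output letters match the input read backwards: ash reversed is hsa. It's just the letters in reverse order.
Undoing it on mlaer: then reverse → realm.

realm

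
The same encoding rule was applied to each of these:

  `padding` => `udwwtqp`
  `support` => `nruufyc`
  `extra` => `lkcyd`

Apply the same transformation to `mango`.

p(15)→u(20) and a(0)→d(3) fit y≡15x+3 (mod 26); the inverse of 15 mod 26 is 7. This is an affine cipher: with a=0,…,z=25, each position x becomes (15x+3) mod 26.
For mango: m(12)→15·12+3≡1=b; a(0)→15·0+3≡3=d; n(13)→15·13+3≡16=q; g(6)→15·6+3≡15=p; o(14)→15·14+3≡5=f (all mod 26).

bdqpf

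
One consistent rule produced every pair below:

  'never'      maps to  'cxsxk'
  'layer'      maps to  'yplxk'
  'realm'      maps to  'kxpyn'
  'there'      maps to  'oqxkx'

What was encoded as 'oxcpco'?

tenant

n(13)→c(2) and e(4)→x(23) fit y≡15x+15 (mod 26); the inverse of 15 mod 26 is 7. Treating letters as 0–25, the rule is x ↦ 15x + 15 (mod 26).
Undoing it on oxcpco: o(14)→7·(14−15)≡19=t; x(23)→7·(23−15)≡4=e; c(2)→7·(2−15)≡13=n; p(15)→7·(15−15)≡0=a; c(2)→7·(2−15)≡13=n; o(14)→7·(14−15)≡19=t (all mod 26).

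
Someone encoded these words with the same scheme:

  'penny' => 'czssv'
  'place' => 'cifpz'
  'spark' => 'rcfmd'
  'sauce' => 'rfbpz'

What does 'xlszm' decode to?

Each letter's alphabet position (a=0..z=25) is mapped through 5·x+5 mod 26 — an affine cipher.
Undoing it on xlszm: x(23)→21·(23−5)≡14=o; l(11)→21·(11−5)≡22=w; s(18)→21·(18−5)≡13=n; z(25)→21·(25−5)≡4=e; m(12)→21·(12−5)≡17=r (all mod 26).

owner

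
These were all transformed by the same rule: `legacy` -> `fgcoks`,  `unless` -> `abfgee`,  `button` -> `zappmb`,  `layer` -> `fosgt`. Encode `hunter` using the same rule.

nabpgt

Each letter's alphabet position (a=0..z=25) is mapped through 11·x+14 mod 26 — an affine cipher.
Applying it to hunter: h(7)→11·7+14≡13=n; u(20)→11·20+14≡0=a; n(13)→11·13+14≡1=b; t(19)→11·19+14≡15=p; e(4)→11·4+14≡6=g; r(17)→11·17+14≡19=t (all mod 26).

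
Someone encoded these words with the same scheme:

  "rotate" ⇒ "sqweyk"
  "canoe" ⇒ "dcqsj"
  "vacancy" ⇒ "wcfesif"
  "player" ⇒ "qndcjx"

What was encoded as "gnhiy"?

In rotate: r→s is +1, o→q is +2, t→w is +3, a→e is +4 — the shift increases by 1 each position. The shift increases by 1 at each position, starting from +1: 1, 2, 3, ….
Undoing it on gnhiy: g−1=f, n−2=l, h−3=e, i−4=e, y−5=t.

fleet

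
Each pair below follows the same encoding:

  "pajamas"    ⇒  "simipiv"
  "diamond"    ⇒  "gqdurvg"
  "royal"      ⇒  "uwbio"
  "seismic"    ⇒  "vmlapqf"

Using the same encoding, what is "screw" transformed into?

Shifts by position in pajamas: pos 0: p→s (+3), pos 1: a→i (+8), pos 2: j→m (+3), pos 3: a→i (+8) — repeating every 2. It's a Vigenère-style cipher with numeric key [3,8]: position i shifts by key[i mod 2].
For screw: s+3=v, c+8=k, r+3=u, e+8=m, w+3=z.

vkumz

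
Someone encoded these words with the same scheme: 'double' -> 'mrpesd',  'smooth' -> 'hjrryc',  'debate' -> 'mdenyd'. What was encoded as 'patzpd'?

Each letter's alphabet position (a=0..z=25) is mapped through 17·x+13 mod 26 — an affine cipher.
Undoing it on patzpd: p(15)→23·(15−13)≡20=u; a(0)→23·(0−13)≡13=n; t(19)→23·(19−13)≡8=i; z(25)→23·(25−13)≡16=q; p(15)→23·(15−13)≡20=u; d(3)→23·(3−13)≡4=e (all mod 26).

unique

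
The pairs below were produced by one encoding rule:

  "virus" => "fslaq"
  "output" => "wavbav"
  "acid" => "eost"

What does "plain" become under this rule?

Treating letters as 0–25, the rule is x ↦ 5x + 4 (mod 26).
For plain: p(15)→5·15+4≡1=b; l(11)→5·11+4≡7=h; a(0)→5·0+4≡4=e; i(8)→5·8+4≡18=s; n(13)→5·13+4≡17=r (all mod 26).

bhesr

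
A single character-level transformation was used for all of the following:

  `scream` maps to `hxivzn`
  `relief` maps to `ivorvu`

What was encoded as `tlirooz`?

Each letter is replaced by its mirror in the alphabet: a↔z, b↔y, c↔x, and so on (the Atbash cipher).
Reversing it on tlirooz: t↔g, l↔o, i↔r, r↔i, o↔l, o↔l, z↔a.

gorilla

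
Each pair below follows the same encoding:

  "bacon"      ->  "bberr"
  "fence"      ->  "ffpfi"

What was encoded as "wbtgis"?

warden

In bacon: b→b is +0, a→b is +1, c→e is +2, o→r is +3 — the shift increases by 1 each position. Letter i (0-indexed) is shifted by i+0, so successive shifts are 0, 1, 2, ….
Decoding wbtgis: w−0=w, b−1=a, t−2=r, g−3=d, i−4=e, s−5=n.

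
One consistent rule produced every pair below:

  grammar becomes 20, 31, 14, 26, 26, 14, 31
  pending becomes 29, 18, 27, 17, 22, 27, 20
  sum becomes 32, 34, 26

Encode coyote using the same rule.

16, 28, 38, 28, 33, 18

g is letter #7 and maps to 20: an offset of 13. The number is (letter's place in the alphabet, a=1) + 13.
For coyote: c=3→16, o=15→28, y=25→38, o=15→28, t=20→33, e=5→18.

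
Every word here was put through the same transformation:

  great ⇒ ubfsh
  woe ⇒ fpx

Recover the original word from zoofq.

The output letters match the input read backwards, each shifted +1: great reversed is taerg. Two steps: reverse the string, then apply a Caesar shift of +1.
Undoing it on zoofq: shift back: z−1=y, o−1=n, o−1=n, f−1=e, q−1=p → ynnep; then reverse → penny.

penny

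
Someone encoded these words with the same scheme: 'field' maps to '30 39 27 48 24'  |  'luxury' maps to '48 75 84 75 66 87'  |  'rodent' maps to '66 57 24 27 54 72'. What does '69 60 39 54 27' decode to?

The formula is n = 3×(alphabet index, a=1) + 12.
Decoding 69 60 39 54 27: 69→(69−12)÷3=19=s, 60→(60−12)÷3=16=p, 39→(39−12)÷3=9=i, 54→(54−12)÷3=14=n, 27→(27−12)÷3=5=e.

spine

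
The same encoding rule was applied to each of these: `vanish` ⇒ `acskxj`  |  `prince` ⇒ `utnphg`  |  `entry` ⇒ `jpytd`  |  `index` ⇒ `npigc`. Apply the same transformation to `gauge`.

Shifts by position in vanish: pos 0: v→a (+5), pos 1: a→c (+2), pos 2: n→s (+5), pos 3: i→k (+2) — repeating every 2. It's a Vigenère-style cipher with numeric key [5,2]: position i shifts by key[i mod 2].
Applying it to gauge: g+5=l, a+2=c, u+5=z, g+2=i, e+5=j.

lczij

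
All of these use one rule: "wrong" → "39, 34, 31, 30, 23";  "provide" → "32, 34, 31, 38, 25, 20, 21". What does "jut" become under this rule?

w is letter #23 and maps to 39: an offset of 16. Each letter is replaced by its alphabet position (a=1..z=26) + 16.
For jut: j=10→26, u=21→37, t=20→36.

26, 37, 36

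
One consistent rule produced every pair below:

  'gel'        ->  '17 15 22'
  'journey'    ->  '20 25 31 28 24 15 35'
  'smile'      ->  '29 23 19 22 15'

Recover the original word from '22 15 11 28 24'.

Each letter is replaced by its alphabet position (a=1..z=26) + 10.
Reversing it on 22 15 11 28 24: 22→(22−10)÷1=12=l, 15→(15−10)÷1=5=e, 11→(11−10)÷1=1=a, 28→(28−10)÷1=18=r, 24→(24−10)÷1=14=n.

learn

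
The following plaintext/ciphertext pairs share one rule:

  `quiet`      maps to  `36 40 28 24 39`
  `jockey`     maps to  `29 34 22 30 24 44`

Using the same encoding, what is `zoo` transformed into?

45 34 34

q is letter #17 and maps to 36: an offset of 19. Each letter is replaced by its alphabet position (a=1..z=26) + 19.
Applying it to zoo: z=26→45, o=15→34, o=15→34.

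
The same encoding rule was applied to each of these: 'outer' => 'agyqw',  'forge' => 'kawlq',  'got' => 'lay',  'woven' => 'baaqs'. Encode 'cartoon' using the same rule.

The shift depends on letter class: consonant t→y is +5, but vowel o→a is +12. Two shifts are in play — +12 for a/e/i/o/u, +5 for every other letter.
Applying it to cartoon: c(cons)+5=h, a(vowel)+12=m, r(cons)+5=w, t(cons)+5=y, o(vowel)+12=a, o(vowel)+12=a, n(cons)+5=s.

hmwyaas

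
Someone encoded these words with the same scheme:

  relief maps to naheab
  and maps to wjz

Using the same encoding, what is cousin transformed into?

Compare letters: r→n is +22, e→a is +22, l→h is +22 — a constant shift. This is a Caesar cipher with shift 22.
For cousin: c+22=y, o+22=k, u+22=q, s+22=o, i+22=e, n+22=j.

ykqoej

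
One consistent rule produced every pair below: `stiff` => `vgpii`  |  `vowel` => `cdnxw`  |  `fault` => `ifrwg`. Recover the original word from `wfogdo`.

laptop

s(18)→v(21) and t(19)→g(6) fit y≡11x+5 (mod 26); the inverse of 11 mod 26 is 19. Each letter's alphabet position (a=0..z=25) is mapped through 11·x+5 mod 26 — an affine cipher.
Reversing it on wfogdo: w(22)→19·(22−5)≡11=l; f(5)→19·(5−5)≡0=a; o(14)→19·(14−5)≡15=p; g(6)→19·(6−5)≡19=t; d(3)→19·(3−5)≡14=o; o(14)→19·(14−5)≡15=p (all mod 26).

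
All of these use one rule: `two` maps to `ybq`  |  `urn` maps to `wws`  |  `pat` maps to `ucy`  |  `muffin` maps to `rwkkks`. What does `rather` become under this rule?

The shift depends on letter class: consonant t→y is +5, but vowel o→q is +2. The rule splits by letter class: vowels +2, consonants +5.
On rather: r(cons)+5=w, a(vowel)+2=c, t(cons)+5=y, h(cons)+5=m, e(vowel)+2=g, r(cons)+5=w.

wcymgw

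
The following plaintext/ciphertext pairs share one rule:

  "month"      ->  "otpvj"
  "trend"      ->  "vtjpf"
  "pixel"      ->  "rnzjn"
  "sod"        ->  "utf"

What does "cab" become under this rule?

The shift depends on letter class: consonant m→o is +2, but vowel o→t is +5. The rule splits by letter class: vowels +5, consonants +2.
On cab: c(cons)+2=e, a(vowel)+5=f, b(cons)+2=d.

efd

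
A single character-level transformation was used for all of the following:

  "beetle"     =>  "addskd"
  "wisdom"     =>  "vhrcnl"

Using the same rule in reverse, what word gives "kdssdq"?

letter

Compare letters: b→a is +25, e→d is +25, e→d is +25 — a constant shift. Every letter moves 25 places later in the alphabet, wrapping around z→a.
Undoing it on kdssdq: k−25=l, d−25=e, s−25=t, s−25=t, d−25=e, q−25=r.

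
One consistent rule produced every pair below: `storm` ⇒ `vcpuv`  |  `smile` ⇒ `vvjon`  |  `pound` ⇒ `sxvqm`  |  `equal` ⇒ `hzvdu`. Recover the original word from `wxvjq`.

tough

Shifts by position in storm: pos 0: s→v (+3), pos 1: t→c (+9), pos 2: o→p (+1), pos 3: r→u (+3), pos 4: m→v (+9) — repeating every 3. It's a Vigenère-style cipher with numeric key [3,9,1]: position i shifts by key[i mod 3].
Decoding wxvjq: w−3=t, x−9=o, v−1=u, j−3=g, q−9=h.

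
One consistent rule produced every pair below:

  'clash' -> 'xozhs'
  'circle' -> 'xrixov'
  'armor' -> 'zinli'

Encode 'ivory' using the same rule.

relib

Each pair mirrors across the alphabet (c↔x, l↔o, a↔z): positions sum to 25. Letters are reflected about the middle of the alphabet (position → 25−position): Atbash.
On ivory: i↔r, v↔e, o↔l, r↔i, y↔b.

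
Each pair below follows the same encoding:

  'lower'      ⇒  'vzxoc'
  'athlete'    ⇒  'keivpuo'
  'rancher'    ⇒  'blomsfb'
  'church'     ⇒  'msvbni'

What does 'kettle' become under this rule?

upudwf

Shifts by position in lower: pos 0: l→v (+10), pos 1: o→z (+11), pos 2: w→x (+1), pos 3: e→o (+10), pos 4: r→c (+11) — repeating every 3. The shifts repeat in a cycle of length 3: positions 0,1,… shift by +10, +11, +1, then the pattern repeats.
On kettle: k+10=u, e+11=p, t+1=u, t+10=d, l+11=w, e+1=f.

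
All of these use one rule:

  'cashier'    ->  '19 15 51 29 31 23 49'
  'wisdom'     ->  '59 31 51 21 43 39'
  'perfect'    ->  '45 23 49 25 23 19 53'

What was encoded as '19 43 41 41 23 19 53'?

Each letter becomes 2×(its alphabet position, a=1..z=26) + 13.
Reversing it on 19 43 41 41 23 19 53: 19→(19−13)÷2=3=c, 43→(43−13)÷2=15=o, 41→(41−13)÷2=14=n, 41→(41−13)÷2=14=n, 23→(23−13)÷2=5=e, 19→(19−13)÷2=3=c, 53→(53−13)÷2=20=t.

connect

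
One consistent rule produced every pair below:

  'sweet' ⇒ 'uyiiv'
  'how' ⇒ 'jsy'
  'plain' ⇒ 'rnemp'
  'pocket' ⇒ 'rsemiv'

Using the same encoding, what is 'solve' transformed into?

usnxi

The shift depends on letter class: consonant s→u is +2, but vowel e→i is +4. Vowels shift forward by 4 and consonants shift forward by 2.
For solve: s(cons)+2=u, o(vowel)+4=s, l(cons)+2=n, v(cons)+2=x, e(vowel)+4=i.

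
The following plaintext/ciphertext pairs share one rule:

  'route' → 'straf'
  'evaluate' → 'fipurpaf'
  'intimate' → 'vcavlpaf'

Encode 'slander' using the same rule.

r(17)→s(18) and o(14)→t(19) fit y≡17x+15 (mod 26); the inverse of 17 mod 26 is 23. Treating letters as 0–25, the rule is x ↦ 17x + 15 (mod 26).
Applying it to slander: s(18)→17·18+15≡9=j; l(11)→17·11+15≡20=u; a(0)→17·0+15≡15=p; n(13)→17·13+15≡2=c; d(3)→17·3+15≡14=o; e(4)→17·4+15≡5=f; r(17)→17·17+15≡18=s (all mod 26).

jupcofs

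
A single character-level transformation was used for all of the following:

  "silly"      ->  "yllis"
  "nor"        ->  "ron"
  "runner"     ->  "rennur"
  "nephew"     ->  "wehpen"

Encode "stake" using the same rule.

The word is simply reversed.
For stake: reverse → ekats.

ekats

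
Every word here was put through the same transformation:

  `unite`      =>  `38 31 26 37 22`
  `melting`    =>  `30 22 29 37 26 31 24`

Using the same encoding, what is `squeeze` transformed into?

36 34 38 22 22 43 22

u is letter #21 and maps to 38: an offset of 17. Each letter is replaced by its alphabet position (a=1..z=26) + 17.
On squeeze: s=19→36, q=17→34, u=21→38, e=5→22, e=5→22, z=26→43, e=5→22.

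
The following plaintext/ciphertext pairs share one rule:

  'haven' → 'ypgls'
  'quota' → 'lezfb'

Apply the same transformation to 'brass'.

Two steps: reverse the string, then apply a Caesar shift of +11.
For brass: reverse → ssarb; then shift: s+11=d, s+11=d, a+11=l, r+11=c, b+11=m.

ddlcm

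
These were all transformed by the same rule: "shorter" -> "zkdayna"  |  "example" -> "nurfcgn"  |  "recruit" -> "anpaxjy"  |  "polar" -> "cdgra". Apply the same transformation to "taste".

yrzyn

s(18)→z(25) and h(7)→k(10) fit y≡25x+17 (mod 26); the inverse of 25 mod 26 is 25. Each letter's alphabet position (a=0..z=25) is mapped through 25·x+17 mod 26 — an affine cipher.
On taste: t(19)→25·19+17≡24=y; a(0)→25·0+17≡17=r; s(18)→25·18+17≡25=z; t(19)→25·19+17≡24=y; e(4)→25·4+17≡13=n (all mod 26).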